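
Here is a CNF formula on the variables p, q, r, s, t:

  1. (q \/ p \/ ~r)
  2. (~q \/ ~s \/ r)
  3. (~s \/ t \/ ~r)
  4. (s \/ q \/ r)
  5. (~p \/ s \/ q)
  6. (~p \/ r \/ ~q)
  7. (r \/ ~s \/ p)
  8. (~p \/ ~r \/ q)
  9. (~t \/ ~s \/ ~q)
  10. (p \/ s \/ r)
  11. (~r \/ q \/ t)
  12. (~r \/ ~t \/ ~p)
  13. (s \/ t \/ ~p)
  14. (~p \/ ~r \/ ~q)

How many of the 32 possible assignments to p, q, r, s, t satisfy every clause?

4

The models are:
  p=0 q=1 r=1 s=0 t=0
  p=0 q=1 r=1 s=0 t=1
  p=1 q=0 r=0 s=1 t=0
  p=1 q=0 r=0 s=1 t=1
Count: 4.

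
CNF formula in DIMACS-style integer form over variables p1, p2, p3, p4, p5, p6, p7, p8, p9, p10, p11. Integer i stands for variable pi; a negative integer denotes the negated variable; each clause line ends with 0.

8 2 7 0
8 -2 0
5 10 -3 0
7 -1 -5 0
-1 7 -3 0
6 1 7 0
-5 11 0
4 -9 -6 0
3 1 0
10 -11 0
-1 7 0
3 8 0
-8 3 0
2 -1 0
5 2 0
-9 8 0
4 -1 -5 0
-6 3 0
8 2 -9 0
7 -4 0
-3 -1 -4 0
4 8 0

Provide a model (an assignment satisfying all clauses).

Pure literal: p7 appears only positively; assign p7 = True.
p9 occurs only negated in the remaining clauses — set p9 = False.
Branch on p1: take p1 = True.
  then p2 is forced to True.
  then p8 is forced to True.
  then p3 is forced to True.
  then p4 is forced to False.
  then p5 is forced to False.
  then p10 is forced to True.
p6, p11 are now unconstrained; take p6 = False, p11 = True.

p1=True, p2=True, p3=True, p4=False, p5=False, p6=False, p7=True, p8=True, p9=False, p10=True, p11=True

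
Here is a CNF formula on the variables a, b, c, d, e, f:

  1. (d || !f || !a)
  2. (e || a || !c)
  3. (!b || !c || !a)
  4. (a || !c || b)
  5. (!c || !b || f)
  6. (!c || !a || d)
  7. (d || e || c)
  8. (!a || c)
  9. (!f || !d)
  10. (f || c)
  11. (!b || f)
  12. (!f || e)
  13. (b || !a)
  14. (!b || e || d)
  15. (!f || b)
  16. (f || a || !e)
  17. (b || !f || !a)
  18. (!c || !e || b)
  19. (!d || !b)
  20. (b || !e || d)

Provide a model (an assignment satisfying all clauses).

a=F  b=T  c=T  d=F  e=T  f=T

Try a = False.
Branch on b: take b = True.
  then f is forced to True.
  then d is forced to False.
  then e is forced to True.
c is now unconstrained; take c = True.
Every clause has at least one true literal under this assignment.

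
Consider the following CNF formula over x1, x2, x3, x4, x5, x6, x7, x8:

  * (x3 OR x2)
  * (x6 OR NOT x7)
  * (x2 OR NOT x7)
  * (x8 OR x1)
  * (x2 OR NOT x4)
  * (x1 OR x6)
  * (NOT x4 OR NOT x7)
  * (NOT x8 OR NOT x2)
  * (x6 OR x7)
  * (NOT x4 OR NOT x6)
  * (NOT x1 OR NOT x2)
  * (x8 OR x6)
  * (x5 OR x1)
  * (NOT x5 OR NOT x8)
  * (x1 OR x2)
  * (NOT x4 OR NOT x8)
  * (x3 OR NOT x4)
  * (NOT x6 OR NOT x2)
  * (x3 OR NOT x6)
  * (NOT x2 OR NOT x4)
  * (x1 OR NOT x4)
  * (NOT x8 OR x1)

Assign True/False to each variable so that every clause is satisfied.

x3 occurs only positively in the remaining clauses — set x3 = True.
Pure literal: x4 appears only negated; assign x4 = False.
Set x1 = True and propagate.
  then x2 is forced to False.
  then x7 is forced to False.
  then x6 is forced to True.
For the remaining variables, x5 = False, x8 = False works.
Check each clause:
  1. (x2 OR x3) — x3 is true.
  2. (NOT x7 OR x6) — NOT x7 is true.
  3. (NOT x7 OR x2) — NOT x7 is true.
  4. (x1 OR x8) — x1 is true.
  5. (x2 OR NOT x4) — NOT x4 is true.
  6. (x6 OR x1) — x1 is true.
  7. (NOT x4 OR NOT x7) — NOT x7 is true.
  8. (NOT x8 OR NOT x2) — NOT x8 is true.
  9. (x6 OR x7) — x6 is true.
  10. (NOT x4 OR NOT x6) — NOT x4 is true.
  11. (NOT x2 OR NOT x1) — NOT x2 is true.
  12. (x6 OR x8) — x6 is true.
  13. (x5 OR x1) — x1 is true.
  14. (NOT x5 OR NOT x8) — NOT x8 is true.
  15. (x1 OR x2) — x1 is true.
  16. (NOT x8 OR NOT x4) — NOT x8 is true.
  17. (NOT x4 OR x3) — x3 is true.
  18. (NOT x2 OR NOT x6) — NOT x2 is true.
  19. (NOT x6 OR x3) — x3 is true.
  20. (NOT x4 OR NOT x2) — NOT x4 is true.
  21. (NOT x4 OR x1) — x1 is true.
  22. (NOT x8 OR x1) — NOT x8 is true.

x1=True, x2=False, x3=True, x4=False, x5=False, x6=True, x7=False, x8=False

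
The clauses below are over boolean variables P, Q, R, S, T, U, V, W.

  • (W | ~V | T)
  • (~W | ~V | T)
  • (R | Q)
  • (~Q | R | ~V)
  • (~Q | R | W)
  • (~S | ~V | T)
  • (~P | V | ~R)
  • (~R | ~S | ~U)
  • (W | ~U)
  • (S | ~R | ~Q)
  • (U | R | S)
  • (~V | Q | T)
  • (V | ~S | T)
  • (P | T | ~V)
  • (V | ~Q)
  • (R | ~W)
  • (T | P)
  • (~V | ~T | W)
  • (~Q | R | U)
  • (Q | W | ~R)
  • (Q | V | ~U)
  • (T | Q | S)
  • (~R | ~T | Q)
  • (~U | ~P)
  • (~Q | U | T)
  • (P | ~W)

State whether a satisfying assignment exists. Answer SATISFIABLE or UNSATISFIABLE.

SATISFIABLE

Try P = True.
  then U is forced to False.
Try Q = True.
  then V is forced to True.
  then R is forced to True.
  then S is forced to True.
  then T is forced to True.
  then W is forced to True.
So P=True, Q=True, R=True, S=True, T=True, U=False, V=True, W=True is a satisfying assignment.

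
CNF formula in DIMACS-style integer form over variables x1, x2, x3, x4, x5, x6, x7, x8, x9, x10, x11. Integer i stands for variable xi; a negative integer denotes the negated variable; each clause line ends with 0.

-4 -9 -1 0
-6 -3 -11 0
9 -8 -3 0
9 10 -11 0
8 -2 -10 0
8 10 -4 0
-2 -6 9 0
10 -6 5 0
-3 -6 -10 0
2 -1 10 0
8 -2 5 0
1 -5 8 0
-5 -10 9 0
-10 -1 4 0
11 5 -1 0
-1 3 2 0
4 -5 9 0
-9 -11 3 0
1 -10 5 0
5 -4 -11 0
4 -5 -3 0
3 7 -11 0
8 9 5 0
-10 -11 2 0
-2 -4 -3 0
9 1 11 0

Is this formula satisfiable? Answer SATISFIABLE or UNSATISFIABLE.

SATISFIABLE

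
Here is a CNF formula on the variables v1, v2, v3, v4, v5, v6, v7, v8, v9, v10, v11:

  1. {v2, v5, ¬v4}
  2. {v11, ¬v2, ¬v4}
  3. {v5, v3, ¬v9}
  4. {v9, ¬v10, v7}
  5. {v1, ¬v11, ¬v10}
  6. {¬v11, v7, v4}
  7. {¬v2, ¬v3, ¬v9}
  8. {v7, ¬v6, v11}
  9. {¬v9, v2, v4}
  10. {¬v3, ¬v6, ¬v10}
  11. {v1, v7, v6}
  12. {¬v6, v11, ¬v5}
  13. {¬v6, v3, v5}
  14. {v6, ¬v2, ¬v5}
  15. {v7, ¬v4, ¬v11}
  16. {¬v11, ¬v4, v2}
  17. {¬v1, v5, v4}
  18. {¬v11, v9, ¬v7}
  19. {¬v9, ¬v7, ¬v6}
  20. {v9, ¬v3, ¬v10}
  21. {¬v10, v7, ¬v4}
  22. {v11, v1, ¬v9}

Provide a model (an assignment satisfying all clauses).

v1 = False, v2 = False, v3 = True, v4 = True, v5 = True, v6 = False, v7 = True, v8 = True, v9 = False, v10 = False, v11 = False

v10 occurs only negated in the remaining clauses — set v10 = False.
Branch on v1: take v1 = False.
The remaining clauses are satisfied by v2 = False, v3 = True, v4 = True, v5 = True, v6 = False, v7 = True, v8 = True, v9 = False, v11 = False.
Every clause has at least one true literal under this assignment.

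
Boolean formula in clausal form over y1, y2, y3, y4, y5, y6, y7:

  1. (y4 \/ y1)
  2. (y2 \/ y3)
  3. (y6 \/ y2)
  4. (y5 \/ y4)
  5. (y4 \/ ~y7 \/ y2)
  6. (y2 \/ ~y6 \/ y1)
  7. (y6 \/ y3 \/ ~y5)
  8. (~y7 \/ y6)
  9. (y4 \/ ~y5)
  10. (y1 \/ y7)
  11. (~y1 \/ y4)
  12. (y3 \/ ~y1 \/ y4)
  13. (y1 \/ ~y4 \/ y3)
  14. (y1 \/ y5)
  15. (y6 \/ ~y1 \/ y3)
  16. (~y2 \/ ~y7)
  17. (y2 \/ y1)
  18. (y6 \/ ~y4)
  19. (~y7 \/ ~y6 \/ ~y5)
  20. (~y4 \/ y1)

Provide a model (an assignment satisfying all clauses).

y3 occurs only positively in the remaining clauses — set y3 = True.
Set y1 = True and propagate.
  then y4 is forced to True.
  then y6 is forced to True.
The remaining clauses are satisfied by y2 = False, y5 = True, y7 = False.

y1=T, y2=F, y3=T, y4=T, y5=T, y6=T, y7=F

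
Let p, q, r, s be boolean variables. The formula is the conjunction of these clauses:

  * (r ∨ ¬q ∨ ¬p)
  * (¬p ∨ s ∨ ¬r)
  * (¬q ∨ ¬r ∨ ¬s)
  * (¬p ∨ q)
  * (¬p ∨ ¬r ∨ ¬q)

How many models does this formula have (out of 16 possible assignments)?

7

Case analysis on p and q:
  p=1, q=1: a clause becomes empty — 0.
  p=1, q=0: a clause becomes empty — 0.
  p=0, q=1: remaining (r,s) ∈ {(0,0); (0,1); (1,0)} — 3.
  p=0, q=0: remaining (r,s) ∈ {(0,0); (0,1); (1,0); (1,1)} — 4.
Total: 0 + 0 + 3 + 4 = 7.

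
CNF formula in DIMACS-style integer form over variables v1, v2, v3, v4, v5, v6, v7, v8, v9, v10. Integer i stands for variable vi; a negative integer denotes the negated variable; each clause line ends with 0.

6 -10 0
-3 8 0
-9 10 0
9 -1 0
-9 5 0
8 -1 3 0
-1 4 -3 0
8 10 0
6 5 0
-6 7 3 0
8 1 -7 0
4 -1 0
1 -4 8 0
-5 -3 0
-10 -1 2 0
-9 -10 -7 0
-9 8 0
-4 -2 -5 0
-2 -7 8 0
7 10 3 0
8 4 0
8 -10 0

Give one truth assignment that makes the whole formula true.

v1=False, v2=True, v3=False, v4=False, v5=True, v6=True, v7=True, v8=True, v9=False, v10=False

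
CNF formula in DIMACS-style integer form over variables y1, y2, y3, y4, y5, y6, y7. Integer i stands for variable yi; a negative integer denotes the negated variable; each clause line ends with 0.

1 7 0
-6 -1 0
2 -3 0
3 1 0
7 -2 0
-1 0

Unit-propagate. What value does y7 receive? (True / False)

True

Unit clause (¬y1) sets y1 = False.
(y7 ∨ y1) with y1 = False leaves only y7, so y7 = True.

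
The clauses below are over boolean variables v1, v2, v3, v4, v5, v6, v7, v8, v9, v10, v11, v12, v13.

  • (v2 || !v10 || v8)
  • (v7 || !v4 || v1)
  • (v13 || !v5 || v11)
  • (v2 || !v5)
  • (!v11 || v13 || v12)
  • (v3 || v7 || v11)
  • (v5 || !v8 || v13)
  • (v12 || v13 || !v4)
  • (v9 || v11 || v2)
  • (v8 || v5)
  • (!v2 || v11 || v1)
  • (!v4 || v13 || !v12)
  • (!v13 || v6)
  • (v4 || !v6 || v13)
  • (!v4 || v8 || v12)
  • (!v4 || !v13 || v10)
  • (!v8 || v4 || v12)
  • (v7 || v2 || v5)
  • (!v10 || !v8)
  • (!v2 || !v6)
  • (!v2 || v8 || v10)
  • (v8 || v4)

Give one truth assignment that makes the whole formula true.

v1=True, v2=False, v3=False, v4=False, v5=False, v6=True, v7=True, v8=True, v9=False, v10=False, v11=True, v12=True, v13=True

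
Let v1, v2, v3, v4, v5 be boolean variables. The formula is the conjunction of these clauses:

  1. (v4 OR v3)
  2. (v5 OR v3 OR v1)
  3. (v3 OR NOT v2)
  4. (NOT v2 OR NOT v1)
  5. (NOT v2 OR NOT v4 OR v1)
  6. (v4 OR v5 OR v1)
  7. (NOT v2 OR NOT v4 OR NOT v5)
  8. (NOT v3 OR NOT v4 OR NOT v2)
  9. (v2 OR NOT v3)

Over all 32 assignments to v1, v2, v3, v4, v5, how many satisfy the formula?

4

Satisfying assignments:
  v1=0 v2=0 v3=0 v4=1 v5=1
  v1=0 v2=1 v3=1 v4=0 v5=1
  v1=1 v2=0 v3=0 v4=1 v5=0
  v1=1 v2=0 v3=0 v4=1 v5=1
Count: 4.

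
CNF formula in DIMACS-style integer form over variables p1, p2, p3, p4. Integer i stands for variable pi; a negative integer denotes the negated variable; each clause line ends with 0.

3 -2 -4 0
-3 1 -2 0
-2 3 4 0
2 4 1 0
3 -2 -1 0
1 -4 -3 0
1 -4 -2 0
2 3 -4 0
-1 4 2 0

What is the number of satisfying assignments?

The models are:
  p1=T p2=F p3=T p4=T
  p1=T p2=T p3=T p4=F
  p1=T p2=T p3=T p4=T
That's 3 in total.

3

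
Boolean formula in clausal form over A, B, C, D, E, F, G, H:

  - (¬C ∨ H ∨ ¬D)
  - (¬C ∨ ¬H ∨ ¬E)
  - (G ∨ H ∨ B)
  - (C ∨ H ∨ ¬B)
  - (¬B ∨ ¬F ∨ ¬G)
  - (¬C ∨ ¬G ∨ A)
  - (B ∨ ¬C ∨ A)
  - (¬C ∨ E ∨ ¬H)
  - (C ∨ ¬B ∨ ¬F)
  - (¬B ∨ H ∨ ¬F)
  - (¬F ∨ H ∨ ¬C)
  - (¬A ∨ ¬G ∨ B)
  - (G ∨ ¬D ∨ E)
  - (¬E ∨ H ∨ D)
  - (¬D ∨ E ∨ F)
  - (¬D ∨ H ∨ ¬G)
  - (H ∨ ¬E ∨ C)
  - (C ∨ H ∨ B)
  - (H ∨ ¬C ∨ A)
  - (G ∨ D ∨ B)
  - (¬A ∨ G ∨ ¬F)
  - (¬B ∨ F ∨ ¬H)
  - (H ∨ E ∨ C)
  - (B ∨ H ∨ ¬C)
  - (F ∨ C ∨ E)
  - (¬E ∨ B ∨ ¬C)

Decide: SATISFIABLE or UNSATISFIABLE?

Set A = False and propagate.
Try B = False.
  then C is forced to False.
  then H is forced to True.
Set D = True and propagate.
The remaining clauses are satisfied by E = True, F = True, G = False.
Every clause has at least one true literal under this assignment.
So A=False, B=False, C=False, D=True, E=True, F=True, G=False, H=True is a satisfying assignment.

SATISFIABLE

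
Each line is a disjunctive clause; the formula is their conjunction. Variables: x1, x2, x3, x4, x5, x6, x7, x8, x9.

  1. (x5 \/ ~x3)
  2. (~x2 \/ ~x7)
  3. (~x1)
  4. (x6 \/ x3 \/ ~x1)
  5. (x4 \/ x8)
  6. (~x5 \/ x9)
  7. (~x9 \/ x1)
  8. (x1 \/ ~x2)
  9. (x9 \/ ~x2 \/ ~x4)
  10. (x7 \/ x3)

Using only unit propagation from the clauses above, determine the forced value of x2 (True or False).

False

(~x1) is a unit clause: x1 = False.
From (~x9 \/ x1) and x1 = False: x9 = False.
(~x5 \/ x9) with x9 = False leaves only ~x5, so x5 = False.
(~x3 \/ x5) with x5 = False leaves only ~x3, so x3 = False.
From (x1 \/ ~x2) and x1 = False: x2 = False.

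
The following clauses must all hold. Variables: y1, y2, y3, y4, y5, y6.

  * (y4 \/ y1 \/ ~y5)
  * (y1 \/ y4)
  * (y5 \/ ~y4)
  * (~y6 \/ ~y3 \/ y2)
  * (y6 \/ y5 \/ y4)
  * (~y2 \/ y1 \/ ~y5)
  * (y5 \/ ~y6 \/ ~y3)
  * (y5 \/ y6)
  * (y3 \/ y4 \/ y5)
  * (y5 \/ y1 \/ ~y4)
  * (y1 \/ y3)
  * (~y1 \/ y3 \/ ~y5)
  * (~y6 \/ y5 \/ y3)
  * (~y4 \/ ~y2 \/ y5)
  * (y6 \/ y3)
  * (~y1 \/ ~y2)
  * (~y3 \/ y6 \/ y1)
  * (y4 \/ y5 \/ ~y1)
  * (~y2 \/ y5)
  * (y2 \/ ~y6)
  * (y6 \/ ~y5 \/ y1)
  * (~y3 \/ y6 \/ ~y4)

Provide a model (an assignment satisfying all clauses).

y1 = 1  y2 = 0  y3 = 1  y4 = 0  y5 = 1  y6 = 0

Check each clause:
  1. (y4 \/ y1 \/ ~y5) — y1 is true.
  2. (y1 \/ y4) — y1 is true.
  3. (~y4 \/ y5) — ~y4 is true.
  4. (~y3 \/ ~y6 \/ y2) — ~y6 is true.
  5. (y6 \/ y5 \/ y4) — y5 is true.
  6. (~y5 \/ ~y2 \/ y1) — y1 is true.
  7. (~y3 \/ y5 \/ ~y6) — ~y6 is true.
  8. (y5 \/ y6) — y5 is true.
  9. (y5 \/ y3 \/ y4) — y3 is true.
  10. (y1 \/ ~y4 \/ y5) — y1 is true.
  11. (y1 \/ y3) — y1 is true.
  12. (~y5 \/ y3 \/ ~y1) — y3 is true.
  13. (y3 \/ ~y6 \/ y5) — ~y6 is true.
  14. (y5 \/ ~y4 \/ ~y2) — ~y4 is true.
  15. (y3 \/ y6) — y3 is true.
  16. (~y2 \/ ~y1) — ~y2 is true.
  17. (~y3 \/ y1 \/ y6) — y1 is true.
  18. (y5 \/ ~y1 \/ y4) — y5 is true.
  19. (y5 \/ ~y2) — y5 is true.
  20. (y2 \/ ~y6) — ~y6 is true.
  21. (y6 \/ y1 \/ ~y5) — y1 is true.
  22. (~y3 \/ y6 \/ ~y4) — ~y4 is true.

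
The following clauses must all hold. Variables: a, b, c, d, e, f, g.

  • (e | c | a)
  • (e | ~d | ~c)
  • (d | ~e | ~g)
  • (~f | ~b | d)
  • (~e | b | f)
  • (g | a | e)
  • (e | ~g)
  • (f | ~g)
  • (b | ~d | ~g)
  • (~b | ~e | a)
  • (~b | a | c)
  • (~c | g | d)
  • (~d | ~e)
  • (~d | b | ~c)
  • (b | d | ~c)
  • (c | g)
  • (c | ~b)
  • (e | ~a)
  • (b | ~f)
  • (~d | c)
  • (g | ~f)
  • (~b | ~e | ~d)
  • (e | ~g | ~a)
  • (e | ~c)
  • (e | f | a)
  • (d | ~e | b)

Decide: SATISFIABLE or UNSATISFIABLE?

e = True:
  propagation gives d=False, g=False, c=False; an empty clause results — contradiction.
e = False:
  propagation gives g=False, a=True; an empty clause results — contradiction.
Every branch closes, so no satisfying assignment exists.

UNSATISFIABLE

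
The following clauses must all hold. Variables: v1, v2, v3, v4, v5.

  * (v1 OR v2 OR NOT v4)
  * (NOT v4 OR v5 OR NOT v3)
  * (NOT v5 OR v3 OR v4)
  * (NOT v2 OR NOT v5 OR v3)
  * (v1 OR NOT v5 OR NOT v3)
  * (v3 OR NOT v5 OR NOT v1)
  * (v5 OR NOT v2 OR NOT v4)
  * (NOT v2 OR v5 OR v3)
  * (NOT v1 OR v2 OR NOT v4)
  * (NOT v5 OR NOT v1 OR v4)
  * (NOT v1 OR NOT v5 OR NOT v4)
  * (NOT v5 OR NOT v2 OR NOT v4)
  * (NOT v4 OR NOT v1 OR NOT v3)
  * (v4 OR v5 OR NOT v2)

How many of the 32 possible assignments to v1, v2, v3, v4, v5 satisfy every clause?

4

The models are:
  v1=0 v2=0 v3=0 v4=0 v5=0
  v1=0 v2=0 v3=1 v4=0 v5=0
  v1=1 v2=0 v3=0 v4=0 v5=0
  v1=1 v2=0 v3=1 v4=0 v5=0
Count: 4.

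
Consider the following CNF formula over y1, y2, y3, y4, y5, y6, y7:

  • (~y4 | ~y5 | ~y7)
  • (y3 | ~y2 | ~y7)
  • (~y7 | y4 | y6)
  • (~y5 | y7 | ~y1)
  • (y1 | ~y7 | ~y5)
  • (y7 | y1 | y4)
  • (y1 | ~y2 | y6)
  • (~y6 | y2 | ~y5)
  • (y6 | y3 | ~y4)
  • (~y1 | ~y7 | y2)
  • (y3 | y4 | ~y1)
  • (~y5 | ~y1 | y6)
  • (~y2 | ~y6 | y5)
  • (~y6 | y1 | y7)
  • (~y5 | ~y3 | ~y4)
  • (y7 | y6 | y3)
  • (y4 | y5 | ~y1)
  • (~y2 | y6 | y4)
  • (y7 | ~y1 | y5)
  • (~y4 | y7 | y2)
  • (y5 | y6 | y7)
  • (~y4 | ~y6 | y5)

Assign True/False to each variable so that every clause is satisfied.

y1 = 0  y2 = 0  y3 = 0  y4 = 0  y5 = 0  y6 = 1  y7 = 1

Check each clause:
  1. (~y7 | ~y4 | ~y5) — ~y5 is true.
  2. (~y7 | ~y2 | y3) — ~y2 is true.
  3. (y4 | ~y7 | y6) — y6 is true.
  4. (y7 | ~y1 | ~y5) — ~y5 is true.
  5. (y1 | ~y5 | ~y7) — ~y5 is true.
  6. (y4 | y1 | y7) — y7 is true.
  7. (~y2 | y6 | y1) — ~y2 is true.
  8. (~y6 | y2 | ~y5) — ~y5 is true.
  9. (~y4 | y6 | y3) — ~y4 is true.
  10. (~y1 | ~y7 | y2) — ~y1 is true.
  11. (~y1 | y4 | y3) — ~y1 is true.
  12. (y6 | ~y5 | ~y1) — ~y5 is true.
  13. (~y2 | y5 | ~y6) — ~y2 is true.
  14. (y1 | y7 | ~y6) — y7 is true.
  15. (~y3 | ~y5 | ~y4) — ~y5 is true.
  16. (y6 | y7 | y3) — y6 is true.
  17. (y4 | ~y1 | y5) — ~y1 is true.
  18. (y4 | ~y2 | y6) — y6 is true.
  19. (y5 | ~y1 | y7) — ~y1 is true.
  20. (y7 | ~y4 | y2) — ~y4 is true.
  21. (y7 | y5 | y6) — y6 is true.
  22. (~y6 | ~y4 | y5) — ~y4 is true.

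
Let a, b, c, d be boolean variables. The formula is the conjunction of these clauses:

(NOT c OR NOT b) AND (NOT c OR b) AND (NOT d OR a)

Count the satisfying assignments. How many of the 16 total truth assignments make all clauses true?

6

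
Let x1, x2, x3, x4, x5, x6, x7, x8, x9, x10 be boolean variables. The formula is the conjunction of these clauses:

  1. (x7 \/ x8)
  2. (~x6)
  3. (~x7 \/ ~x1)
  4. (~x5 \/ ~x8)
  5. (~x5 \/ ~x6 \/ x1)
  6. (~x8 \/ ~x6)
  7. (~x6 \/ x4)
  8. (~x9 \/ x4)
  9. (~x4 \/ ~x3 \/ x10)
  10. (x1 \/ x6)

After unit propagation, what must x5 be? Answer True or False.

False

Unit clause (~x6) sets x6 = False.
In (x1 \/ x6), x6 is now false; x1 must hold, so x1 = True.
(~x1 \/ ~x7) with x1 = True leaves only ~x7, so x7 = False.
(x8 \/ x7): since x7 = False, the clause reduces to (x8). x8 = True.
(~x8 \/ ~x5): since x8 = True, the clause reduces to (~x5). x5 = False.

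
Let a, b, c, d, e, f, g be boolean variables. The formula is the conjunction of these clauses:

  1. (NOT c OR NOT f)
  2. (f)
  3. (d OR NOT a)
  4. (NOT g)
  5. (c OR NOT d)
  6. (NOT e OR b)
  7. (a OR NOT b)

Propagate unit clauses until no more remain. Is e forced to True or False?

(f) is a unit clause: f = True.
(NOT f OR NOT c) with f = True leaves only NOT c, so c = False.
Unit clause (NOT g) sets g = False.
(NOT d OR c) with c = False leaves only NOT d, so d = False.
From (d OR NOT a) and d = False: a = False.
(NOT b OR a): since a = False, the clause reduces to (NOT b). b = False.
In (NOT e OR b), b is now false; NOT e must hold, so e = False.

False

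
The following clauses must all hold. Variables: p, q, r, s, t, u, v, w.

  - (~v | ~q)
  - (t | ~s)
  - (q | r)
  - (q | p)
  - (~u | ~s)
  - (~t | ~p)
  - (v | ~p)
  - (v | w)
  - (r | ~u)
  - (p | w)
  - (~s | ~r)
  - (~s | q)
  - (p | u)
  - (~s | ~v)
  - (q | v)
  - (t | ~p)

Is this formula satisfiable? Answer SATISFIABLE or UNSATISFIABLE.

SATISFIABLE

Pure literal: s appears only negated; assign s = False.
w occurs only positively in the remaining clauses — set w = True.
Set p = False and propagate.
  then q is forced to True.
  then v is forced to False.
  then u is forced to True.
  then r is forced to True.
t is now unconstrained; take t = True.
Every clause has at least one true literal under this assignment.
So p=F  q=T  r=T  s=F  t=T  u=T  v=F  w=T is a satisfying assignment.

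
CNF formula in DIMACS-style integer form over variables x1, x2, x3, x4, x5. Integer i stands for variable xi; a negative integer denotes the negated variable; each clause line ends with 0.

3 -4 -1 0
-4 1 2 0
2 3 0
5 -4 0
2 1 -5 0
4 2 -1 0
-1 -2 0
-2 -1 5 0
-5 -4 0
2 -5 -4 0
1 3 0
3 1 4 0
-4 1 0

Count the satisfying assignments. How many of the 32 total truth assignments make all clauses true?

3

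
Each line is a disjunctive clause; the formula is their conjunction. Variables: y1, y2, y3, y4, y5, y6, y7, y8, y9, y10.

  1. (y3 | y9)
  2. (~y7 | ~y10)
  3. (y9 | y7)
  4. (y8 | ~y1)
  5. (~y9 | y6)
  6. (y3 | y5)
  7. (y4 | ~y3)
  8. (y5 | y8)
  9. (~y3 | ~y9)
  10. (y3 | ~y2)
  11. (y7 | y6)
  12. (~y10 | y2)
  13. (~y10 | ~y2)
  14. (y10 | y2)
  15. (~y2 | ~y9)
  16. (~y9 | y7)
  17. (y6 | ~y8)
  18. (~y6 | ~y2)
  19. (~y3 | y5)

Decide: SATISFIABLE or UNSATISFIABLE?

SATISFIABLE

y1 occurs only negated in the remaining clauses — set y1 = False.
Pure literal: y4 appears only positively; assign y4 = True.
Set y2 = True and propagate.
  then y3 is forced to True.
  then y9 is forced to False.
  then y7 is forced to True.
  then y10 is forced to False.
  then y6 is forced to False.
  then y8 is forced to False.
  then y5 is forced to True.
So y1=0, y2=1, y3=1, y4=1, y5=1, y6=0, y7=1, y8=0, y9=0, y10=0 is a satisfying assignment.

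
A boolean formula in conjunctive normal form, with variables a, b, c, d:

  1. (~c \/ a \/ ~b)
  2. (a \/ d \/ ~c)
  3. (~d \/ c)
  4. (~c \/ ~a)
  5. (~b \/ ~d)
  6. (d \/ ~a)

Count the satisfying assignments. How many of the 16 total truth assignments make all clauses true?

3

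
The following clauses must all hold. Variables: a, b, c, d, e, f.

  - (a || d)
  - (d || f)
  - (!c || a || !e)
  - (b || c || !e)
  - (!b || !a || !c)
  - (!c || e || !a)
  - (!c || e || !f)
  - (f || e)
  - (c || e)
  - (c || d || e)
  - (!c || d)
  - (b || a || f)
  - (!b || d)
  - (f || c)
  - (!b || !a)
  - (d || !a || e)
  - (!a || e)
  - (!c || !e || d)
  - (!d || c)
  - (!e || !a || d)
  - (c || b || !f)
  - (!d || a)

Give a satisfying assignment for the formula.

Branch on a: take a = True.
  then b is forced to False.
  then e is forced to True.
  then c is forced to True.
  then d is forced to True.
f is now unconstrained; take f = False.
Every clause has at least one true literal under this assignment.

a=1, b=0, c=1, d=1, e=1, f=0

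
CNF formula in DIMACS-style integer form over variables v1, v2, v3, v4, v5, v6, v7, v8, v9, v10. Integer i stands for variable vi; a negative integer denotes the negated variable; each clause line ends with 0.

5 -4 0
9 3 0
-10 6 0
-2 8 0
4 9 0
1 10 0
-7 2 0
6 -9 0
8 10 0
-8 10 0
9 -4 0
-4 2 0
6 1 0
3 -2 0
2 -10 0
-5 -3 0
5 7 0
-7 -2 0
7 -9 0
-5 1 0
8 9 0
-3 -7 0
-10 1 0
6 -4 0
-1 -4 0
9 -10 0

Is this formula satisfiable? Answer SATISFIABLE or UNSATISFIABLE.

v9 = True:
  propagation gives v6=True, v7=True, v2=True; an empty clause results — contradiction.
v9 = False:
  propagation gives v3=True, v4=True; an empty clause results — contradiction.
Every branch closes, so no satisfying assignment exists.

UNSATISFIABLE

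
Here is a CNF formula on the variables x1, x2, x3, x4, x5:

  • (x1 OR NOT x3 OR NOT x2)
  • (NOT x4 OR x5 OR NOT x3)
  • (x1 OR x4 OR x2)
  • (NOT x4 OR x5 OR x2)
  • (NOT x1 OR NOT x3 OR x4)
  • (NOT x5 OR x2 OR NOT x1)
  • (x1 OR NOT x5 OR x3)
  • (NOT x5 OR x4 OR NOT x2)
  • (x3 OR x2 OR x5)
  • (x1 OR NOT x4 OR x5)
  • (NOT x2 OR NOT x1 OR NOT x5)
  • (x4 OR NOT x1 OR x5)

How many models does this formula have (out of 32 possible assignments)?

3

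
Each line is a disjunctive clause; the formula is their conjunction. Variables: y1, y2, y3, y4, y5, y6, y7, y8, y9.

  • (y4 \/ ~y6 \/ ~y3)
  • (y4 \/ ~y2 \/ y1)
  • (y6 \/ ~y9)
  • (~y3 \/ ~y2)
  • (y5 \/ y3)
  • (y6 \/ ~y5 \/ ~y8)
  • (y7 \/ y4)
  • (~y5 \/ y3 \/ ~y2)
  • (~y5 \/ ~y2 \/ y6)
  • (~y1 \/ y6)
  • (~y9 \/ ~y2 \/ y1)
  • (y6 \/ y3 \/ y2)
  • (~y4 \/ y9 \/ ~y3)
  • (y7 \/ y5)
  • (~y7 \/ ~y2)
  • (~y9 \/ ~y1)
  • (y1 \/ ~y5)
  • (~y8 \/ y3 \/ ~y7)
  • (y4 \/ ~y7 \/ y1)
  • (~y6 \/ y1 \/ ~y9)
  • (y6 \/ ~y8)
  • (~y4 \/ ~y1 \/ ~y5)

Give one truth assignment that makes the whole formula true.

y1=True  y2=False  y3=False  y4=False  y5=True  y6=True  y7=True  y8=False  y9=False

y8 occurs only negated in the remaining clauses — set y8 = False.
Branch on y1: take y1 = True.
  then y6 is forced to True.
  then y9 is forced to False.
Set y2 = False and propagate.
Branch on y3: take y3 = False.
  then y5 is forced to True.
  then y4 is forced to False.
  then y7 is forced to True.
Every clause has at least one true literal under this assignment.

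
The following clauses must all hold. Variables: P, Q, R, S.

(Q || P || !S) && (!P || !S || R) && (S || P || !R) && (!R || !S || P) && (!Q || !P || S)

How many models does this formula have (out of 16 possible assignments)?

7

The models are:
  P=0 Q=0 R=0 S=0
  P=0 Q=1 R=0 S=0
  P=0 Q=1 R=0 S=1
  P=1 Q=0 R=0 S=0
  P=1 Q=0 R=1 S=0
  P=1 Q=0 R=1 S=1
  P=1 Q=1 R=1 S=1
Count: 7.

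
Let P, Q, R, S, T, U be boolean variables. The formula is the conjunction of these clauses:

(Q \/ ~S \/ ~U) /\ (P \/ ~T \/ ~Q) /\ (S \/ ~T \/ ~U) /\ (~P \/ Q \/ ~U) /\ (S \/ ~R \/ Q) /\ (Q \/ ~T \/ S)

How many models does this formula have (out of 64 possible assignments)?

33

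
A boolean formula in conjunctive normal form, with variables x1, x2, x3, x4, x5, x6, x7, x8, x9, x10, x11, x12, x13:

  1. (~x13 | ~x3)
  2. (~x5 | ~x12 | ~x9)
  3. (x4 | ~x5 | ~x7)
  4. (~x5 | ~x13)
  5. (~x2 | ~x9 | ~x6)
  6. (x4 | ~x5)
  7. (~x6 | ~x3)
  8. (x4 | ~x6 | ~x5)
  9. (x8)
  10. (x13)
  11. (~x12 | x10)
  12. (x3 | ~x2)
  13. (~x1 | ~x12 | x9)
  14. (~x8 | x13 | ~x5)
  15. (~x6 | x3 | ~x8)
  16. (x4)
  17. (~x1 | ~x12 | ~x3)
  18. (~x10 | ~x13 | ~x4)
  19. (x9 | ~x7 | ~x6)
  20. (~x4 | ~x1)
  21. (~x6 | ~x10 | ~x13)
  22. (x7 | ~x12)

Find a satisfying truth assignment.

x1 = False, x2 = False, x3 = False, x4 = True, x5 = False, x6 = False, x7 = False, x8 = True, x9 = False, x10 = False, x11 = True, x12 = False, x13 = True

Check each clause:
  1. (~x13 | ~x3) — ~x3 is true.
  2. (~x12 | ~x9 | ~x5) — ~x5 is true.
  3. (~x5 | x4 | ~x7) — ~x7 is true.
  4. (~x13 | ~x5) — ~x5 is true.
  5. (~x9 | ~x6 | ~x2) — ~x6 is true.
  6. (~x5 | x4) — ~x5 is true.
  7. (~x6 | ~x3) — ~x6 is true.
  8. (~x5 | x4 | ~x6) — ~x6 is true.
  9. (x8) — x8 is true.
  10. (x13) — x13 is true.
  11. (~x12 | x10) — ~x12 is true.
  12. (x3 | ~x2) — ~x2 is true.
  13. (~x12 | ~x1 | x9) — ~x12 is true.
  14. (~x8 | ~x5 | x13) — ~x5 is true.
  15. (~x8 | x3 | ~x6) — ~x6 is true.
  16. (x4) — x4 is true.
  17. (~x3 | ~x1 | ~x12) — ~x12 is true.
  18. (~x13 | ~x4 | ~x10) — ~x10 is true.
  19. (~x6 | x9 | ~x7) — ~x6 is true.
  20. (~x4 | ~x1) — ~x1 is true.
  21. (~x10 | ~x6 | ~x13) — ~x6 is true.
  22. (~x12 | x7) — ~x12 is true.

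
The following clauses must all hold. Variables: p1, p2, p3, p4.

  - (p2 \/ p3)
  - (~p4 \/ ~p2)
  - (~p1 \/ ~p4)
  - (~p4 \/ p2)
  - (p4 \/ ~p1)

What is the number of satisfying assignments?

3

Satisfying assignments:
  p1=0 p2=0 p3=1 p4=0
  p1=0 p2=1 p3=0 p4=0
  p1=0 p2=1 p3=1 p4=0
Count: 3.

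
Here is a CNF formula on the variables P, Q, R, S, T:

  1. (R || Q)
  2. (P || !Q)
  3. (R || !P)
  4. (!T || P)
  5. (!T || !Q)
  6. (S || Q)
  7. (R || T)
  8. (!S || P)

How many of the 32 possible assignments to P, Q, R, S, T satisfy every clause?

4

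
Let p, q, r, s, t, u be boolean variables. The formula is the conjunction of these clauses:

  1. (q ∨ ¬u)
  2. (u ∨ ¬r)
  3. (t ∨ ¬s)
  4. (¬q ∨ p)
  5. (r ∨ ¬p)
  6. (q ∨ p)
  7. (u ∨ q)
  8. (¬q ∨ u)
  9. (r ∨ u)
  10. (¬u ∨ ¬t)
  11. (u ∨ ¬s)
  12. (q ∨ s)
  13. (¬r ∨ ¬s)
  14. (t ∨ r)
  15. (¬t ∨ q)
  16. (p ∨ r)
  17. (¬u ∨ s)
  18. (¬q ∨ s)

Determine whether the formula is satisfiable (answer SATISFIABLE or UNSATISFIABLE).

UNSATISFIABLE

q = True:
  propagation gives p=True, r=True, u=True, t=False; an empty clause results — contradiction.
q = False:
  propagation gives u=False; an empty clause results — contradiction.
Every branch closes, so no satisfying assignment exists.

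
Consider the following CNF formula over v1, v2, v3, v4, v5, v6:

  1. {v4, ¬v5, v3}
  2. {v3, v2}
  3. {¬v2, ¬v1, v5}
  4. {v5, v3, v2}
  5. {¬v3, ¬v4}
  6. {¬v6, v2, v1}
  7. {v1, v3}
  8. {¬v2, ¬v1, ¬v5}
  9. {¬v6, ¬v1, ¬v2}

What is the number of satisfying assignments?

10

Case analysis on v2 and v1:
  v2=T, v1=T: a clause becomes empty — 0.
  v2=T, v1=F: remaining (v3,v4,v5,v6) ∈ {(T,F,F,F); (T,F,F,T); (T,F,T,F); (T,F,T,T)} — 4.
  v2=F, v1=T: remaining (v3,v4,v5,v6) ∈ {(T,F,F,F); (T,F,F,T); (T,F,T,F); (T,F,T,T)} — 4.
  v2=F, v1=F: remaining (v3,v4,v5,v6) ∈ {(T,F,F,F); (T,F,T,F)} — 2.
Total: 0 + 4 + 4 + 2 = 10.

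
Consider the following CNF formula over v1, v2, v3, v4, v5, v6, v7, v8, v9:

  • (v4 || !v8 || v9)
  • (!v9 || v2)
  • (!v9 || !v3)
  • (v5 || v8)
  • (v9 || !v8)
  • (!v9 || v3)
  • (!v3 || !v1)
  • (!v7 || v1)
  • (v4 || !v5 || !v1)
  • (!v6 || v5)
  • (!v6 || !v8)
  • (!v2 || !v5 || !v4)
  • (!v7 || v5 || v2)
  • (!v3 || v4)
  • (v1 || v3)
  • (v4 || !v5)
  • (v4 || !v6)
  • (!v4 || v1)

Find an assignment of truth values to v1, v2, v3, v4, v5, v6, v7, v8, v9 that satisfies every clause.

v1=1  v2=0  v3=0  v4=1  v5=1  v6=0  v7=1  v8=0  v9=0

Pure literal: v6 appears only negated; assign v6 = False.
Set v1 = True and propagate.
  then v3 is forced to False.
  then v9 is forced to False.
  then v8 is forced to False.
  then v5 is forced to True.
  then v4 is forced to True.
  then v2 is forced to False.
v7 is now unconstrained; take v7 = True.
Every clause has at least one true literal under this assignment.
Check each clause:
  1. (v4 || v9 || !v8) — !v8 is true.
  2. (v2 || !v9) — !v9 is true.
  3. (!v9 || !v3) — !v3 is true.
  4. (v8 || v5) — v5 is true.
  5. (v9 || !v8) — !v8 is true.
  6. (v3 || !v9) — !v9 is true.
  7. (!v3 || !v1) — !v3 is true.
  8. (v1 || !v7) — v1 is true.
  9. (v4 || !v1 || !v5) — v4 is true.
  10. (v5 || !v6) — !v6 is true.
  11. (!v8 || !v6) — !v8 is true.
  12. (!v5 || !v4 || !v2) — !v2 is true.
  13. (!v7 || v5 || v2) — v5 is true.
  14. (!v3 || v4) — v4 is true.
  15. (v1 || v3) — v1 is true.
  16. (!v5 || v4) — v4 is true.
  17. (v4 || !v6) — !v6 is true.
  18. (v1 || !v4) — v1 is true.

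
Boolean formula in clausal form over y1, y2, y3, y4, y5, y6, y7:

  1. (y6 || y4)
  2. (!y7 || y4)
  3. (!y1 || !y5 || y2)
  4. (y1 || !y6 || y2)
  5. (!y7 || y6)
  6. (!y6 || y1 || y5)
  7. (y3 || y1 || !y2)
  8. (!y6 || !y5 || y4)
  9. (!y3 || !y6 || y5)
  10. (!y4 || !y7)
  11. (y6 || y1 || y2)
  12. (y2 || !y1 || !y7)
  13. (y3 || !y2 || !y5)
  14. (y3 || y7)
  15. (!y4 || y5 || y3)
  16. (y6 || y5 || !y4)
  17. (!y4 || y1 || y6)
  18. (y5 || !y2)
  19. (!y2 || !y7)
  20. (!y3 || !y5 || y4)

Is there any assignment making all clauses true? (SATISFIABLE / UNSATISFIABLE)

SATISFIABLE

Set y1 = False and propagate.
Try y2 = True.
  then y3 is forced to True.
  then y5 is forced to True.
  then y7 is forced to False.
  then y4 is forced to True.
  then y6 is forced to True.
So y1=F  y2=T  y3=T  y4=T  y5=T  y6=T  y7=F is a satisfying assignment.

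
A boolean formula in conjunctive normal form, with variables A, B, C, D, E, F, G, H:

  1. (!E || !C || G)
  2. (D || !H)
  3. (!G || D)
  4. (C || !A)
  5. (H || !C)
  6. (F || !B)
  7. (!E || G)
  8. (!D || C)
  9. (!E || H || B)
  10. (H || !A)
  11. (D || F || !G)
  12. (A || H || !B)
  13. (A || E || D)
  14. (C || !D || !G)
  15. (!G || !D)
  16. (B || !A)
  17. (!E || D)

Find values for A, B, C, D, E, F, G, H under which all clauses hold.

A=0  B=1  C=1  D=1  E=0  F=1  G=0  H=1

Check each clause:
  1. (G || !E || !C) — !E is true.
  2. (!H || D) — D is true.
  3. (D || !G) — !G is true.
  4. (C || !A) — C is true.
  5. (!C || H) — H is true.
  6. (F || !B) — F is true.
  7. (G || !E) — !E is true.
  8. (C || !D) — C is true.
  9. (H || B || !E) — H is true.
  10. (H || !A) — H is true.
  11. (D || F || !G) — !G is true.
  12. (!B || H || A) — H is true.
  13. (D || A || E) — D is true.
  14. (!D || C || !G) — !G is true.
  15. (!D || !G) — !G is true.
  16. (B || !A) — B is true.
  17. (!E || D) — !E is true.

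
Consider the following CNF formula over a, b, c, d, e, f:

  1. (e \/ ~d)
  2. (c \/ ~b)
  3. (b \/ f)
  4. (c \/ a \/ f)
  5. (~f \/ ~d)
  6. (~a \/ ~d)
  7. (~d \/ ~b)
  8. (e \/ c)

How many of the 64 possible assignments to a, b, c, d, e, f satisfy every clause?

14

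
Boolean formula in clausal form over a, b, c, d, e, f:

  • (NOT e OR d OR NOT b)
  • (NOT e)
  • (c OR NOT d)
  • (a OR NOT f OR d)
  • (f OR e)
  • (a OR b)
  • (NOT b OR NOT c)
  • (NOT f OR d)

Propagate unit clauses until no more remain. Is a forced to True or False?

(NOT e) is a unit clause: e = False.
From (e OR f) and e = False: f = True.
In (NOT f OR d), NOT f is now false; d must hold, so d = True.
(NOT d OR c): since d = True, the clause reduces to (c). c = True.
In (NOT b OR NOT c), NOT c is now false; NOT b must hold, so b = False.
From (b OR a) and b = False: a = True.

True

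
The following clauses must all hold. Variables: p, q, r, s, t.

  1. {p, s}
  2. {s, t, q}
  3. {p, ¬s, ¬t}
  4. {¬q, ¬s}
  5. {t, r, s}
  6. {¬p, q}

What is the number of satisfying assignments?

5

The models are:
  p=F q=F r=F s=T t=F
  p=F q=F r=T s=T t=F
  p=T q=T r=F s=F t=T
  p=T q=T r=T s=F t=F
  p=T q=T r=T s=F t=T
That's 5 in total.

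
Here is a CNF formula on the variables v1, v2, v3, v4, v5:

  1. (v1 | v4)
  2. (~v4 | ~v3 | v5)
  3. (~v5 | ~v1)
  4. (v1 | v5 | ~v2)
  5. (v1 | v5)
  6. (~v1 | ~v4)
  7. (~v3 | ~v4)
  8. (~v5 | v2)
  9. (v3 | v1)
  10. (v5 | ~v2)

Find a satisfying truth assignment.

Try v1 = True.
  then v5 is forced to False.
  then v4 is forced to False.
  then v2 is forced to False.
v3 is now unconstrained; take v3 = False.
Check each clause:
  1. (v4 | v1) — v1 is true.
  2. (v5 | ~v3 | ~v4) — ~v3 is true.
  3. (~v5 | ~v1) — ~v5 is true.
  4. (v5 | ~v2 | v1) — v1 is true.
  5. (v5 | v1) — v1 is true.
  6. (~v1 | ~v4) — ~v4 is true.
  7. (~v3 | ~v4) — ~v4 is true.
  8. (v2 | ~v5) — ~v5 is true.
  9. (v1 | v3) — v1 is true.
  10. (v5 | ~v2) — ~v2 is true.

v1=T, v2=F, v3=F, v4=F, v5=F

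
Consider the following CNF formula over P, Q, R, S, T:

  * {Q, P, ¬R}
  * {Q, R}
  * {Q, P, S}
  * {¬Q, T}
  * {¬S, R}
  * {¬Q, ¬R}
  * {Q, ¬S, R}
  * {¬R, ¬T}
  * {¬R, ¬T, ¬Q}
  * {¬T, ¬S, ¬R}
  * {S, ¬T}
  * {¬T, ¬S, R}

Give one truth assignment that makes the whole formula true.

P = True  Q = False  R = True  S = False  T = False

Pure literal: P appears only positively; assign P = True.
Set Q = False and propagate.
  then R is forced to True.
  then T is forced to False.
S is now unconstrained; take S = False.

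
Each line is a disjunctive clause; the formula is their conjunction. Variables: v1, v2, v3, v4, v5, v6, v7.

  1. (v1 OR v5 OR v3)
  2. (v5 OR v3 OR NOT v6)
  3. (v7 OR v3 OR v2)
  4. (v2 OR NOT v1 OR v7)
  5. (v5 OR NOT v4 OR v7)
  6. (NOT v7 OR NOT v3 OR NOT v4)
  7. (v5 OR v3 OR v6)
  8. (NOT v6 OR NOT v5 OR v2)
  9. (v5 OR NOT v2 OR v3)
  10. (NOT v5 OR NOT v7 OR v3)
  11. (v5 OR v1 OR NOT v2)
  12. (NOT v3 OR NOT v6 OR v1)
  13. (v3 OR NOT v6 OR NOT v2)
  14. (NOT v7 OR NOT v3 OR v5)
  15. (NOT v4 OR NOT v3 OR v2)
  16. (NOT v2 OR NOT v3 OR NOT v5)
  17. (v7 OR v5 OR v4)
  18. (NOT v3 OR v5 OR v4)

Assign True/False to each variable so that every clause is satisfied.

v1=F, v2=T, v3=F, v4=T, v5=T, v6=F, v7=F

Branch on v1: take v1 = False.
The remaining clauses are satisfied by v2 = True, v3 = False, v4 = True, v5 = True, v6 = False, v7 = False.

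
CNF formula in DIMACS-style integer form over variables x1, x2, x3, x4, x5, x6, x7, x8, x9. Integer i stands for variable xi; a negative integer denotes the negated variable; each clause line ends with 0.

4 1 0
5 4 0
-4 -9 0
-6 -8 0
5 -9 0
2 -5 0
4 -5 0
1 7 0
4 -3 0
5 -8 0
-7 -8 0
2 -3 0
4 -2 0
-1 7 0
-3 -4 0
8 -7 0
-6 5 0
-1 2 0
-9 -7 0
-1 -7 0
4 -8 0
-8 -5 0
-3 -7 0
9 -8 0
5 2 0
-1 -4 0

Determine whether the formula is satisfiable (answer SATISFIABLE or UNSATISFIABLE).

x4 = True:
  propagation gives x9=False, x3=False, x8=False, x7=False; an empty clause results — contradiction.
x4 = False:
  propagation gives x1=True, x5=True; an empty clause results — contradiction.
Every branch closes, so no satisfying assignment exists.

UNSATISFIABLE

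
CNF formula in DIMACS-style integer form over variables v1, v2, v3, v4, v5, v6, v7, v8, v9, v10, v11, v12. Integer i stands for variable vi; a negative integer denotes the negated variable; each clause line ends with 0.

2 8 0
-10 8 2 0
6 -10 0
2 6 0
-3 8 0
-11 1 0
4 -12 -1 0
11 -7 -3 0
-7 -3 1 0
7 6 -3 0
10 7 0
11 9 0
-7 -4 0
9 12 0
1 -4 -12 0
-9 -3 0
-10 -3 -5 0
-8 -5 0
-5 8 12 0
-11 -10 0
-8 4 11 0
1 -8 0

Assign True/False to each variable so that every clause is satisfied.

v1=0, v2=1, v3=0, v4=0, v5=0, v6=0, v7=1, v8=0, v9=1, v10=0, v11=0, v12=1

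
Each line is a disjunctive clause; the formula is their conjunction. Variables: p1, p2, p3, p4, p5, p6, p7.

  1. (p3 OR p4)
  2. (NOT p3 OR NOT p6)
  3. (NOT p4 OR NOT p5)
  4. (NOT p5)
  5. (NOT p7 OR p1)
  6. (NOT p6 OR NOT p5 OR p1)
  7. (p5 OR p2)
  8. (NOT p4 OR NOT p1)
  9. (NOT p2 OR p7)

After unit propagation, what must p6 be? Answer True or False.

False

(NOT p5) stands alone — p5 = False.
From (p5 OR p2) and p5 = False: p2 = True.
(NOT p2 OR p7): since p2 = True, the clause reduces to (p7). p7 = True.
In (NOT p7 OR p1), NOT p7 is now false; p1 must hold, so p1 = True.
(NOT p1 OR NOT p4) with p1 = True leaves only NOT p4, so p4 = False.
From (p3 OR p4) and p4 = False: p3 = True.
(NOT p3 OR NOT p6) with p3 = True leaves only NOT p6, so p6 = False.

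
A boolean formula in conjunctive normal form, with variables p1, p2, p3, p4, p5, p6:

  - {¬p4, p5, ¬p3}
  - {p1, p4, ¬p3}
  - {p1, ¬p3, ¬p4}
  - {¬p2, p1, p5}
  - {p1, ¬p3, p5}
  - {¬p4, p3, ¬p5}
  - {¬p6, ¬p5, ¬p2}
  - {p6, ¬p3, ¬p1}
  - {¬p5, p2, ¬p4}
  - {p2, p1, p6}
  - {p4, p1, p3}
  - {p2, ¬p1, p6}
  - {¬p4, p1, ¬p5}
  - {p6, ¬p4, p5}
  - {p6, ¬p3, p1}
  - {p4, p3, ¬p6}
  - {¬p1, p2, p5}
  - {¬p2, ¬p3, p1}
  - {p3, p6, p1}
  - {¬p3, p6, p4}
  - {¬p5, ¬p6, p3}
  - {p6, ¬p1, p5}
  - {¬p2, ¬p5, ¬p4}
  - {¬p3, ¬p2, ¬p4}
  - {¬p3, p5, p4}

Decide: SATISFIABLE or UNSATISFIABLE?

SATISFIABLE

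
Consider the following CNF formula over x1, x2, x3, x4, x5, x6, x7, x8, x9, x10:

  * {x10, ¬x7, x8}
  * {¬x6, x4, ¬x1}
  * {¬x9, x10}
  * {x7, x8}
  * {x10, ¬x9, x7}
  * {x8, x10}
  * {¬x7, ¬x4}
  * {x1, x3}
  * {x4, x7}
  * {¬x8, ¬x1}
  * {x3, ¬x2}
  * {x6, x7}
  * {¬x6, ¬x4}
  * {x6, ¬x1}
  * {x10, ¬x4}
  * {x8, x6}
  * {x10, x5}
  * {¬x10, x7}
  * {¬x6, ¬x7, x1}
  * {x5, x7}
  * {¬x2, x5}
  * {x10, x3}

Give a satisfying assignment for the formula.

Pure literal: x2 appears only negated; assign x2 = False.
Pure literal: x3 appears only positively; assign x3 = True.
Try x1 = False.
The remaining clauses are satisfied by x4 = False, x5 = True, x6 = False, x7 = True, x8 = True, x9 = False, x10 = True.

x1 = False, x2 = False, x3 = True, x4 = False, x5 = True, x6 = False, x7 = True, x8 = True, x9 = False, x10 = True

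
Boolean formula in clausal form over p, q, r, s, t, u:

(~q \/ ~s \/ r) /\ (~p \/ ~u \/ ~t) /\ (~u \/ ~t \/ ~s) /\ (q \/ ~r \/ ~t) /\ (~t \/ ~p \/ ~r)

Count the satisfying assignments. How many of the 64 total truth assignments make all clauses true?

Split on t, then r.
  t=1, r=1: remaining (p,q,s,u) ∈ {(0,1,0,0); (0,1,0,1); (0,1,1,0)} — 3.
  t=1, r=0: 8 of the 16 assignments to (p,q,s,u) work.
  t=0, r=1: p, q, s, u free → 2^4 = 16.
  t=0, r=0: p, u free; 3 ways for (q,s) × 2^2 = 12.
Total: 3 + 8 + 16 + 12 = 39.

39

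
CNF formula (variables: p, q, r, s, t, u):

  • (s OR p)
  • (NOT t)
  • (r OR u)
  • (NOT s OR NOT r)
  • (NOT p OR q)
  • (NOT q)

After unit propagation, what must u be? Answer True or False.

True

(NOT t) stands alone — t = False.
(NOT q) is a unit clause: q = False.
(NOT p OR q): since q = False, the clause reduces to (NOT p). p = False.
In (p OR s), p is now false; s must hold, so s = True.
In (NOT r OR NOT s), NOT s is now false; NOT r must hold, so r = False.
(u OR r): since r = False, the clause reduces to (u). u = True.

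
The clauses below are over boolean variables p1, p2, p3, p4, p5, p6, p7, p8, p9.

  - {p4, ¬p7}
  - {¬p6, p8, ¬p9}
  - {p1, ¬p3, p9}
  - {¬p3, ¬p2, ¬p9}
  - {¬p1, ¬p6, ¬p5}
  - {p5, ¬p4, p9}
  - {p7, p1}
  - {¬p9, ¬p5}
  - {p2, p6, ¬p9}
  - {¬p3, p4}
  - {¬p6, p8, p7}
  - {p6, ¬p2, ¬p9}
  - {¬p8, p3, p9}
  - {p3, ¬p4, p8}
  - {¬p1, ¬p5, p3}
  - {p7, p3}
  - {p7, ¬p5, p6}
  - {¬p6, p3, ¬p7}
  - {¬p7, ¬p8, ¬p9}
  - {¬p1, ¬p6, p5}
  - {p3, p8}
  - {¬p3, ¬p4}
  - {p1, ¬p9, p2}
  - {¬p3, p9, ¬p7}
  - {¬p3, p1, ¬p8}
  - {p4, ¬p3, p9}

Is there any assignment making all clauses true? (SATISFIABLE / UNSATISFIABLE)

UNSATISFIABLE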